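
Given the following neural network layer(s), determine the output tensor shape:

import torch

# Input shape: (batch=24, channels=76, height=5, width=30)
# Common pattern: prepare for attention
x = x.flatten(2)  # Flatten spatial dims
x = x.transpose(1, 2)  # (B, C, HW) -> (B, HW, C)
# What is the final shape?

Input shape: (24, 76, 5, 30)
  -> after flatten(2): (24, 76, 150)
Output shape: (24, 150, 76)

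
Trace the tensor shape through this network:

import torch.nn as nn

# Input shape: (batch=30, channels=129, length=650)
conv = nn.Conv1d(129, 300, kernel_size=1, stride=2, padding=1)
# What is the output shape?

Input shape: (30, 129, 650)
Output shape: (30, 300, 326)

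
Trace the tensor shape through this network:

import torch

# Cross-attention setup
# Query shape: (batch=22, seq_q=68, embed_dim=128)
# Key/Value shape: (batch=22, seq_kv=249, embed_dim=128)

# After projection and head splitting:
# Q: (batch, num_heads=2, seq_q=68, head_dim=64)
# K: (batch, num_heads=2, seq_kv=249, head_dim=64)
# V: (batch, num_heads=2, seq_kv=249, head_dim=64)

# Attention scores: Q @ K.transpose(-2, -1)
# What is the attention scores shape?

Input shape: (22, 68, 128)
Output shape: (22, 2, 68, 249)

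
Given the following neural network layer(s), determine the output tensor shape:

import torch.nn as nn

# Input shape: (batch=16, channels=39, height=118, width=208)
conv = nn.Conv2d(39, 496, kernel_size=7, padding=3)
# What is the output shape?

Input shape: (16, 39, 118, 208)
Output shape: (16, 496, 118, 208)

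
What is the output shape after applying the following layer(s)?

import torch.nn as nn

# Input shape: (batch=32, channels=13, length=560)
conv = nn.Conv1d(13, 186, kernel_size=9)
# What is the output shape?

Input shape: (32, 13, 560)
Output shape: (32, 186, 552)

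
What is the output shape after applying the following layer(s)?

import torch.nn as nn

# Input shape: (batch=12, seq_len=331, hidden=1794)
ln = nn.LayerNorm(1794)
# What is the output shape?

Input shape: (12, 331, 1794)
Output shape: (12, 331, 1794)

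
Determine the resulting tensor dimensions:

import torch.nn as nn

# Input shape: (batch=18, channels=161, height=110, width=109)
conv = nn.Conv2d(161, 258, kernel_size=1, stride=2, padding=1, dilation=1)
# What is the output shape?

Input shape: (18, 161, 110, 109)
Output shape: (18, 258, 56, 56)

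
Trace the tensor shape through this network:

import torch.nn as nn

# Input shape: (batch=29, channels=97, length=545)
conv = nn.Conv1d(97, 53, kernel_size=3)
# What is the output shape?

Input shape: (29, 97, 545)
Output shape: (29, 53, 543)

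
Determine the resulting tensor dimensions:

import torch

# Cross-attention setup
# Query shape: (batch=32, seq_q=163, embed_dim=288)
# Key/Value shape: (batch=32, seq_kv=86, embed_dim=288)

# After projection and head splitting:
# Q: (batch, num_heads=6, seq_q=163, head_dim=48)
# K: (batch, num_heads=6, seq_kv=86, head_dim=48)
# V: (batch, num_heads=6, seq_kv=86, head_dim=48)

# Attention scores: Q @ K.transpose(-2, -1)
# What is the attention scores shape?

Input shape: (32, 163, 288)
Output shape: (32, 6, 163, 86)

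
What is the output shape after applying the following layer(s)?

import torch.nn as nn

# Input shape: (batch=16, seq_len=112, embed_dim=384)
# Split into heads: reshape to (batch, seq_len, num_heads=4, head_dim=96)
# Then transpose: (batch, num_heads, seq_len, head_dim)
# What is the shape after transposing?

Input shape: (16, 112, 384)
  -> after reshape: (16, 112, 4, 96)
Output shape: (16, 4, 112, 96)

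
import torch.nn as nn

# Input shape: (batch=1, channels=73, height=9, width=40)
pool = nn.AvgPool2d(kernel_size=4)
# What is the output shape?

Input shape: (1, 73, 9, 40)
Output shape: (1, 73, 2, 10)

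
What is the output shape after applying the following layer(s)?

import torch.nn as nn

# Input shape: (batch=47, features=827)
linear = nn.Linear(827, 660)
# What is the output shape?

Input shape: (47, 827)
Output shape: (47, 660)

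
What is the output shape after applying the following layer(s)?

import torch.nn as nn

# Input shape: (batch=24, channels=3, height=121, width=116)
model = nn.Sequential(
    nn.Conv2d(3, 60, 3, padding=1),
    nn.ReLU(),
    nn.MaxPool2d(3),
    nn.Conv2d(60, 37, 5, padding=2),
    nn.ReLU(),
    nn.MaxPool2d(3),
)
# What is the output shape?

Input shape: (24, 3, 121, 116)
  -> after first Conv2d: (24, 60, 121, 116)
  -> after first MaxPool2d: (24, 60, 40, 38)
  -> after second Conv2d: (24, 37, 40, 38)
Output shape: (24, 37, 13, 12)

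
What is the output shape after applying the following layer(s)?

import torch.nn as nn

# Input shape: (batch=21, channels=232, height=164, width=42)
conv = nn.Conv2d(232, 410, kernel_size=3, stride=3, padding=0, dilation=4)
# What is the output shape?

Input shape: (21, 232, 164, 42)
Output shape: (21, 410, 52, 12)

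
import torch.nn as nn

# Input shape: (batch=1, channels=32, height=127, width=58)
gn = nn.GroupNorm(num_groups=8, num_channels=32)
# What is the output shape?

Input shape: (1, 32, 127, 58)
Output shape: (1, 32, 127, 58)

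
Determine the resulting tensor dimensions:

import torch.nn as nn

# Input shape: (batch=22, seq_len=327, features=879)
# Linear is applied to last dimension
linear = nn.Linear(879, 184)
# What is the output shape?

Input shape: (22, 327, 879)
Output shape: (22, 327, 184)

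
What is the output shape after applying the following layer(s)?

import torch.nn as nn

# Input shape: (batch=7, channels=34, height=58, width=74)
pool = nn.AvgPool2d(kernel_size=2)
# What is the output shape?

Input shape: (7, 34, 58, 74)
Output shape: (7, 34, 29, 37)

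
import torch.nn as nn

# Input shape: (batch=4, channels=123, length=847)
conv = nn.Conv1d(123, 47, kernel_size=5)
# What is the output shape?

Input shape: (4, 123, 847)
Output shape: (4, 47, 843)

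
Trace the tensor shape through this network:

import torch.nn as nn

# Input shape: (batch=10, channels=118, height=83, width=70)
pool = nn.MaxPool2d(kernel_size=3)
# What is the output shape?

Input shape: (10, 118, 83, 70)
Output shape: (10, 118, 27, 23)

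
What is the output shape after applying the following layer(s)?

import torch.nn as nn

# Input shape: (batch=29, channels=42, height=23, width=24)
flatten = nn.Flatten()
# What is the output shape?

Input shape: (29, 42, 23, 24)
Output shape: (29, 23184)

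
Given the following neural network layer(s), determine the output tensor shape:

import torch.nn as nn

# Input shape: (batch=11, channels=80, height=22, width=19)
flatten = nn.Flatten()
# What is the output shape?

Input shape: (11, 80, 22, 19)
Output shape: (11, 33440)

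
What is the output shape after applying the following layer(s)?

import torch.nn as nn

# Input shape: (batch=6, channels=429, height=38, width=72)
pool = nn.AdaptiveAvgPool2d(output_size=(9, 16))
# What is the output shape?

Input shape: (6, 429, 38, 72)
Output shape: (6, 429, 9, 16)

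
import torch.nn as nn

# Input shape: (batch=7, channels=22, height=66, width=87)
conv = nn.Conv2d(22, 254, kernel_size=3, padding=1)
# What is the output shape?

Input shape: (7, 22, 66, 87)
Output shape: (7, 254, 66, 87)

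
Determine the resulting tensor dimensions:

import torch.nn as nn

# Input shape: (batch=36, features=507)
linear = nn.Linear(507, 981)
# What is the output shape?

Input shape: (36, 507)
Output shape: (36, 981)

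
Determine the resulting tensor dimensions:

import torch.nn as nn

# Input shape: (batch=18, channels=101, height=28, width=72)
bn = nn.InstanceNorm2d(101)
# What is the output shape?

Input shape: (18, 101, 28, 72)
Output shape: (18, 101, 28, 72)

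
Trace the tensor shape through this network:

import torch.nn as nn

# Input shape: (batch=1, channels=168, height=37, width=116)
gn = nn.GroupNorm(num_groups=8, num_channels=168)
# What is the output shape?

Input shape: (1, 168, 37, 116)
Output shape: (1, 168, 37, 116)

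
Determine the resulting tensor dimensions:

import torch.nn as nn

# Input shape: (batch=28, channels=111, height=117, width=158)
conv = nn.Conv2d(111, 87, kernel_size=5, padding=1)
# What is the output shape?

Input shape: (28, 111, 117, 158)
Output shape: (28, 87, 115, 156)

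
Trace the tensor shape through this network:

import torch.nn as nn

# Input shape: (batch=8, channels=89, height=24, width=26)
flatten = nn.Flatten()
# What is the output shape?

Input shape: (8, 89, 24, 26)
Output shape: (8, 55536)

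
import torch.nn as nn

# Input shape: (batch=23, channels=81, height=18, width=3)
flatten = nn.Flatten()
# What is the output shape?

Input shape: (23, 81, 18, 3)
Output shape: (23, 4374)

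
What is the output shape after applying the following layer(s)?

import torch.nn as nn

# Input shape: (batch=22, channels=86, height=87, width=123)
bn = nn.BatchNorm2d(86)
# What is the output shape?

Input shape: (22, 86, 87, 123)
Output shape: (22, 86, 87, 123)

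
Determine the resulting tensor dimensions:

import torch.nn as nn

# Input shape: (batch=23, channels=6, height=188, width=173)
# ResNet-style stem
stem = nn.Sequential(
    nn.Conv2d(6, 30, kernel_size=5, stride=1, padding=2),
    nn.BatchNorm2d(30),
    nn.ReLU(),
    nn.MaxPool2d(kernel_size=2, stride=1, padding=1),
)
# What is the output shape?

Input shape: (23, 6, 188, 173)
  -> after Conv2d 5x5 stride=1: (23, 30, 188, 173)
Output shape: (23, 30, 189, 174)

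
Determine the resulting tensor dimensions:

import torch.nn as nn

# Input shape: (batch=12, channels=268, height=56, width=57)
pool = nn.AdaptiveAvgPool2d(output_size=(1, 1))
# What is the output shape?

Input shape: (12, 268, 56, 57)
Output shape: (12, 268, 1, 1)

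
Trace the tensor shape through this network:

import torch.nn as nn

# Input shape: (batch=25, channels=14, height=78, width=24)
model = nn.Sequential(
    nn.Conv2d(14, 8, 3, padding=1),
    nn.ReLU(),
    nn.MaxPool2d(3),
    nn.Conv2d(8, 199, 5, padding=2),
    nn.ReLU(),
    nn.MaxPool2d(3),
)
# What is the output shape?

Input shape: (25, 14, 78, 24)
  -> after first Conv2d: (25, 8, 78, 24)
  -> after first MaxPool2d: (25, 8, 26, 8)
  -> after second Conv2d: (25, 199, 26, 8)
Output shape: (25, 199, 8, 2)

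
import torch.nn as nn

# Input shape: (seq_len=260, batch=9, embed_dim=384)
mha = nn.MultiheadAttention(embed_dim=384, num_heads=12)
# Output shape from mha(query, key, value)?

Input shape: (260, 9, 384)
Output shape: (260, 9, 384)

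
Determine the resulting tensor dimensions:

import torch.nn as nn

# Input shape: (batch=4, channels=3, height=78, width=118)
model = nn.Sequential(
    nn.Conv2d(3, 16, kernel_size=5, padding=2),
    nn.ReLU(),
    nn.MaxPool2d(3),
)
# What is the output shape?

Input shape: (4, 3, 78, 118)
  -> after Conv2d: (4, 16, 78, 118)
  -> after ReLU: (4, 16, 78, 118)
Output shape: (4, 16, 26, 39)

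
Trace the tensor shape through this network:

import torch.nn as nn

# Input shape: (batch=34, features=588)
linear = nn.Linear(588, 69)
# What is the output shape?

Input shape: (34, 588)
Output shape: (34, 69)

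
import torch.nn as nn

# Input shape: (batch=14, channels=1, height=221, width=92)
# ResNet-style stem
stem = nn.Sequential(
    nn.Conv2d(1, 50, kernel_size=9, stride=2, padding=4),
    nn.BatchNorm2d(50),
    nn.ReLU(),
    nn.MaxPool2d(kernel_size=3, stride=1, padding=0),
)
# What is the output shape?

Input shape: (14, 1, 221, 92)
  -> after Conv2d 9x9 stride=2: (14, 50, 111, 46)
Output shape: (14, 50, 109, 44)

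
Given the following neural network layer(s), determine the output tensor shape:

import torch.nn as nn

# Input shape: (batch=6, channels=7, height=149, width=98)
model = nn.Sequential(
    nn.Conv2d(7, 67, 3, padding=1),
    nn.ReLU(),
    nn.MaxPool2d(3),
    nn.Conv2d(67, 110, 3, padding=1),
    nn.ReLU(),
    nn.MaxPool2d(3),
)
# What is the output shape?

Input shape: (6, 7, 149, 98)
  -> after first Conv2d: (6, 67, 149, 98)
  -> after first MaxPool2d: (6, 67, 49, 32)
  -> after second Conv2d: (6, 110, 49, 32)
Output shape: (6, 110, 16, 10)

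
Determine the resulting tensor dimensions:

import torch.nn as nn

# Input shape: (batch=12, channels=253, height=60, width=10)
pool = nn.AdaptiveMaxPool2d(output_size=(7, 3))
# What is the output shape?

Input shape: (12, 253, 60, 10)
Output shape: (12, 253, 7, 3)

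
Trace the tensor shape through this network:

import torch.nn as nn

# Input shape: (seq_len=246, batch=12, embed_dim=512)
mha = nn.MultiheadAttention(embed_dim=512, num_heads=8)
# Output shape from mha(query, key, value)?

Input shape: (246, 12, 512)
Output shape: (246, 12, 512)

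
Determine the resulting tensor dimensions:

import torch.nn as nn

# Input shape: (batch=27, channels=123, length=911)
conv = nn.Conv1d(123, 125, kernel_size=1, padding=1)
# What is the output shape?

Input shape: (27, 123, 911)
Output shape: (27, 125, 913)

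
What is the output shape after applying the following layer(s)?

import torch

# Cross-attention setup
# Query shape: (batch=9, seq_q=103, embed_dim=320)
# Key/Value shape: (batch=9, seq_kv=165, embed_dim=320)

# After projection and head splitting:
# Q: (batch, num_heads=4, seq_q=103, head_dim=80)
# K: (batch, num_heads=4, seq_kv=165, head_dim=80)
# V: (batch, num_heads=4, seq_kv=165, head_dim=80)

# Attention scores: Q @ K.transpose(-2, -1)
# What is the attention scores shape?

Input shape: (9, 103, 320)
Output shape: (9, 4, 103, 165)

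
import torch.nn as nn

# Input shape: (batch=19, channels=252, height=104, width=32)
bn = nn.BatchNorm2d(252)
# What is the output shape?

Input shape: (19, 252, 104, 32)
Output shape: (19, 252, 104, 32)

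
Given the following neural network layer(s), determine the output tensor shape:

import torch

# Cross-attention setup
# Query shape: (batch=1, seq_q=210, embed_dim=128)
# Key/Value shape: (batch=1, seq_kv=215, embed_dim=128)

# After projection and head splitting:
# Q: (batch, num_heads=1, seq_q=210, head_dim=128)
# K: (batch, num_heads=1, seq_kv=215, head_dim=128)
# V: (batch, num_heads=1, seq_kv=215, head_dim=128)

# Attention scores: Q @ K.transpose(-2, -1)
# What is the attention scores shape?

Input shape: (1, 210, 128)
Output shape: (1, 1, 210, 215)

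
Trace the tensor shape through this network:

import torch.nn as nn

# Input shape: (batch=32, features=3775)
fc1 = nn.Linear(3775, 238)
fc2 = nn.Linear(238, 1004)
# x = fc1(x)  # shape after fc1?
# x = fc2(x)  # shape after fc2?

Input shape: (32, 3775)
  -> after fc1: (32, 238)
Output shape: (32, 1004)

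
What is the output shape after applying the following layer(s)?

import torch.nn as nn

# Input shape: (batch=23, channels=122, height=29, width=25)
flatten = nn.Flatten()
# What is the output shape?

Input shape: (23, 122, 29, 25)
Output shape: (23, 88450)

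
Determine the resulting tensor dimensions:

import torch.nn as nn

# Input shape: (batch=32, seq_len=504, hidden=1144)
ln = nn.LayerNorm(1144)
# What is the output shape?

Input shape: (32, 504, 1144)
Output shape: (32, 504, 1144)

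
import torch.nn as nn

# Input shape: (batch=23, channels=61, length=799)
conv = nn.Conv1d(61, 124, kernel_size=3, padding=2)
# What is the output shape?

Input shape: (23, 61, 799)
Output shape: (23, 124, 801)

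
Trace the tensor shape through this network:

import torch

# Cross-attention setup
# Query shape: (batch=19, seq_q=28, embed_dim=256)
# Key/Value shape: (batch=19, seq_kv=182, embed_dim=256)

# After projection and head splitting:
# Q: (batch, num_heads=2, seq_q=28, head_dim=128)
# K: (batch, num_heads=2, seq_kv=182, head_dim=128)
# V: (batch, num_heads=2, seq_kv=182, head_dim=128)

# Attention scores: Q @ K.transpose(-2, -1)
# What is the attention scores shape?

Input shape: (19, 28, 256)
Output shape: (19, 2, 28, 182)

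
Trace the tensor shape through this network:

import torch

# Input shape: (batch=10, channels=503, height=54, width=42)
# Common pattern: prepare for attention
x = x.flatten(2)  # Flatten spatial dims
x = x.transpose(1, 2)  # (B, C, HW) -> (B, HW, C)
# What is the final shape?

Input shape: (10, 503, 54, 42)
  -> after flatten(2): (10, 503, 2268)
Output shape: (10, 2268, 503)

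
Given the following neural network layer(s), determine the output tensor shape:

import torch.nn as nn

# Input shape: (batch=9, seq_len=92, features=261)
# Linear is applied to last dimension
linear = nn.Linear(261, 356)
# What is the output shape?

Input shape: (9, 92, 261)
Output shape: (9, 92, 356)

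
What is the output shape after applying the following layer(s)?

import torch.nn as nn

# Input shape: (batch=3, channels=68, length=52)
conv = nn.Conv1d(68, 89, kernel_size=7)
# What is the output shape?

Input shape: (3, 68, 52)
Output shape: (3, 89, 46)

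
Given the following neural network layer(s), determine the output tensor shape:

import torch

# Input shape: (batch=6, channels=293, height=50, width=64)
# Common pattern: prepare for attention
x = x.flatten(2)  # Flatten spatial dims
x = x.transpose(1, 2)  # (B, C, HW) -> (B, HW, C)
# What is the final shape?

Input shape: (6, 293, 50, 64)
  -> after flatten(2): (6, 293, 3200)
Output shape: (6, 3200, 293)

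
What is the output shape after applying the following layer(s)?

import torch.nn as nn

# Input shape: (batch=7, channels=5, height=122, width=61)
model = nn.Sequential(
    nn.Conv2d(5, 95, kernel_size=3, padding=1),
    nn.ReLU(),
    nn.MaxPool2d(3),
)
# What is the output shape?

Input shape: (7, 5, 122, 61)
  -> after Conv2d: (7, 95, 122, 61)
  -> after ReLU: (7, 95, 122, 61)
Output shape: (7, 95, 40, 20)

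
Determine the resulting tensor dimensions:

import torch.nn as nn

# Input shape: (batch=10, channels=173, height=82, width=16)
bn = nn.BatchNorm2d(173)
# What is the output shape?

Input shape: (10, 173, 82, 16)
Output shape: (10, 173, 82, 16)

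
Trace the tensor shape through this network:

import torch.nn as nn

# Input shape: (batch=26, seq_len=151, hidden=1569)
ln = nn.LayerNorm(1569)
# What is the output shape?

Input shape: (26, 151, 1569)
Output shape: (26, 151, 1569)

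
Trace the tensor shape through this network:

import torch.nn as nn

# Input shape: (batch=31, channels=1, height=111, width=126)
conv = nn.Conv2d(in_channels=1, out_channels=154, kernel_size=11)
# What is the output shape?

Input shape: (31, 1, 111, 126)
Output shape: (31, 154, 101, 116)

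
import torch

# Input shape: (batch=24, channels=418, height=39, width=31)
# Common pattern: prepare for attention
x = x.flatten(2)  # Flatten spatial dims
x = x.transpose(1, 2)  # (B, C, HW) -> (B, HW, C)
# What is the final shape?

Input shape: (24, 418, 39, 31)
  -> after flatten(2): (24, 418, 1209)
Output shape: (24, 1209, 418)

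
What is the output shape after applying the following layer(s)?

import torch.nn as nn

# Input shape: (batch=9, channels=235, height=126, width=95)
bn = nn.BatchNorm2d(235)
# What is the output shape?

Input shape: (9, 235, 126, 95)
Output shape: (9, 235, 126, 95)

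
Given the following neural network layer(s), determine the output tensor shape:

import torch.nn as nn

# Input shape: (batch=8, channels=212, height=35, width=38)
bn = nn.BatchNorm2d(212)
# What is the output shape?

Input shape: (8, 212, 35, 38)
Output shape: (8, 212, 35, 38)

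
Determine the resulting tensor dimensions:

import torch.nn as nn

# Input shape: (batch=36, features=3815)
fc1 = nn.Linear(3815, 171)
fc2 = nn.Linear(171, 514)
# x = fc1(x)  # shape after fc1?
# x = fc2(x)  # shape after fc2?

Input shape: (36, 3815)
  -> after fc1: (36, 171)
Output shape: (36, 514)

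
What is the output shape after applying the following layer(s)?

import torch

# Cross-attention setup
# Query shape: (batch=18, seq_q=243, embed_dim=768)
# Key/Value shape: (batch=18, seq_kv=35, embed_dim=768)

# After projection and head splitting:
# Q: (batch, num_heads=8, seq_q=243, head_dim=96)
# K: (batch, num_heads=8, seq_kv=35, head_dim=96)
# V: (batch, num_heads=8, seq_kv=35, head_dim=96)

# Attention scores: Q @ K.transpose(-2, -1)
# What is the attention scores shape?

Input shape: (18, 243, 768)
Output shape: (18, 8, 243, 35)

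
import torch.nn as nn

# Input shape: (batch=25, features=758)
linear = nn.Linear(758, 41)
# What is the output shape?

Input shape: (25, 758)
Output shape: (25, 41)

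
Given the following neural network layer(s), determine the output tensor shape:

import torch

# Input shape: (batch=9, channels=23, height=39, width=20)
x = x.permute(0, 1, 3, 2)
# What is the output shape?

Input shape: (9, 23, 39, 20)
Output shape: (9, 23, 20, 39)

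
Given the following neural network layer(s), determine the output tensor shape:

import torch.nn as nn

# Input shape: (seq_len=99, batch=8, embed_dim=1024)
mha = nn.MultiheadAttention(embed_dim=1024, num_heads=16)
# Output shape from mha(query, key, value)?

Input shape: (99, 8, 1024)
Output shape: (99, 8, 1024)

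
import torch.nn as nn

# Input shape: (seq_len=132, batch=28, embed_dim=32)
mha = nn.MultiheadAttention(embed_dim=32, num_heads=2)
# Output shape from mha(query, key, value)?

Input shape: (132, 28, 32)
Output shape: (132, 28, 32)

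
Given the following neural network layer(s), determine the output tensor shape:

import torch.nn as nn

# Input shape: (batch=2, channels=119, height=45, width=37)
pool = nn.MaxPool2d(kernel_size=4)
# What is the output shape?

Input shape: (2, 119, 45, 37)
Output shape: (2, 119, 11, 9)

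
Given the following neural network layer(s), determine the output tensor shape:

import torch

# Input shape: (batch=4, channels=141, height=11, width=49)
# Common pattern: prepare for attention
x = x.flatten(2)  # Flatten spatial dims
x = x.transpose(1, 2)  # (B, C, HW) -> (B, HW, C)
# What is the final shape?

Input shape: (4, 141, 11, 49)
  -> after flatten(2): (4, 141, 539)
Output shape: (4, 539, 141)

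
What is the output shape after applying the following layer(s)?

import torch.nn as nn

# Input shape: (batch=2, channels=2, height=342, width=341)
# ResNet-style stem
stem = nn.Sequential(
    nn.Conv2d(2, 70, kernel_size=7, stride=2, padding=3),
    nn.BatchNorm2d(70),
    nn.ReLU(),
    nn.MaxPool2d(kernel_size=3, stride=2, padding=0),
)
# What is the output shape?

Input shape: (2, 2, 342, 341)
  -> after Conv2d 7x7 stride=2: (2, 70, 171, 171)
Output shape: (2, 70, 85, 85)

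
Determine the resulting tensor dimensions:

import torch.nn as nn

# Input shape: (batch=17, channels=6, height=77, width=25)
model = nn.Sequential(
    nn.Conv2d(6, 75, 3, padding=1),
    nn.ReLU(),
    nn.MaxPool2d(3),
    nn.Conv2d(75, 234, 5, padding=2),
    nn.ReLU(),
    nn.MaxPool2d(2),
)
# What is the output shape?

Input shape: (17, 6, 77, 25)
  -> after first Conv2d: (17, 75, 77, 25)
  -> after first MaxPool2d: (17, 75, 25, 8)
  -> after second Conv2d: (17, 234, 25, 8)
Output shape: (17, 234, 12, 4)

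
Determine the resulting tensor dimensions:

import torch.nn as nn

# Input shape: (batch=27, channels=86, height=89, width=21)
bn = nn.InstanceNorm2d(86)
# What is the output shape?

Input shape: (27, 86, 89, 21)
Output shape: (27, 86, 89, 21)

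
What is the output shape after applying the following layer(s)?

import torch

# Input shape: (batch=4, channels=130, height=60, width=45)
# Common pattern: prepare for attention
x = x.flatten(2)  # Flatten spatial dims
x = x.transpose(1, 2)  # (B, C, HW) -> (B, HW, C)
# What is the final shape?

Input shape: (4, 130, 60, 45)
  -> after flatten(2): (4, 130, 2700)
Output shape: (4, 2700, 130)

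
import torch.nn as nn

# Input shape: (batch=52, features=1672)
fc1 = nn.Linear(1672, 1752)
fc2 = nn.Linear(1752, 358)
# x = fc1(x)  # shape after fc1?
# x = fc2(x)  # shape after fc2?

Input shape: (52, 1672)
  -> after fc1: (52, 1752)
Output shape: (52, 358)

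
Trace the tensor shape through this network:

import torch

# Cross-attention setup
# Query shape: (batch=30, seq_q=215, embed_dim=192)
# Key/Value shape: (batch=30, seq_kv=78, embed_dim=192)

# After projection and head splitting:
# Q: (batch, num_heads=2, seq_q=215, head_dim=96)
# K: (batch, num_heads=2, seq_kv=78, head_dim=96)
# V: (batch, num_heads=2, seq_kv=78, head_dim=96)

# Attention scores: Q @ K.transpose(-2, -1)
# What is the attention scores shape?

Input shape: (30, 215, 192)
Output shape: (30, 2, 215, 78)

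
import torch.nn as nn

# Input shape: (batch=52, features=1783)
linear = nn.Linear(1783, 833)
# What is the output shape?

Input shape: (52, 1783)
Output shape: (52, 833)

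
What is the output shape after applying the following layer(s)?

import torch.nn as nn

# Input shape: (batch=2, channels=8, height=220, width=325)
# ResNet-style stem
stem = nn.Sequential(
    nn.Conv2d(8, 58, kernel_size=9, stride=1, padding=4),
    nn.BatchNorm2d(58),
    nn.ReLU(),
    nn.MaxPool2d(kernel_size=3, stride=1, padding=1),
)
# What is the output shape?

Input shape: (2, 8, 220, 325)
  -> after Conv2d 9x9 stride=1: (2, 58, 220, 325)
Output shape: (2, 58, 220, 325)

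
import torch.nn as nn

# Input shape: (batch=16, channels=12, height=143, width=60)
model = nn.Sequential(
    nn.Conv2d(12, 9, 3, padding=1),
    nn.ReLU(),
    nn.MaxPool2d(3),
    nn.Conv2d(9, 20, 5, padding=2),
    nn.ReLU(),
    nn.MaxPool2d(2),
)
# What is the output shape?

Input shape: (16, 12, 143, 60)
  -> after first Conv2d: (16, 9, 143, 60)
  -> after first MaxPool2d: (16, 9, 47, 20)
  -> after second Conv2d: (16, 20, 47, 20)
Output shape: (16, 20, 23, 10)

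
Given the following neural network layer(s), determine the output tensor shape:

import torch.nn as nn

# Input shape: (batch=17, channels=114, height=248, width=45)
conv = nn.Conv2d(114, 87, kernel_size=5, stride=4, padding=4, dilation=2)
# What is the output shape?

Input shape: (17, 114, 248, 45)
Output shape: (17, 87, 62, 12)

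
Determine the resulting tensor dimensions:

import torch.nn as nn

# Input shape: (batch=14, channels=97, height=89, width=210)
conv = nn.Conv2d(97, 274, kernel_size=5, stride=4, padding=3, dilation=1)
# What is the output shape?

Input shape: (14, 97, 89, 210)
Output shape: (14, 274, 23, 53)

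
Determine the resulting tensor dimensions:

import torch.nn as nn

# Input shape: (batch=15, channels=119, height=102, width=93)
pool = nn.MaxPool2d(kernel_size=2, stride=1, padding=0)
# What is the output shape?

Input shape: (15, 119, 102, 93)
Output shape: (15, 119, 101, 92)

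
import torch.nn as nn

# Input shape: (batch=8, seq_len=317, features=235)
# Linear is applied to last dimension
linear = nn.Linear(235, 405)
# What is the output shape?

Input shape: (8, 317, 235)
Output shape: (8, 317, 405)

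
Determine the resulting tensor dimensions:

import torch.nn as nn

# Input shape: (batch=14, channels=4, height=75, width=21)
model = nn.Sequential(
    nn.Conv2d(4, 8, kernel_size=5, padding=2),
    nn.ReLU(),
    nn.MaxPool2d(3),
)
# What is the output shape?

Input shape: (14, 4, 75, 21)
  -> after Conv2d: (14, 8, 75, 21)
  -> after ReLU: (14, 8, 75, 21)
Output shape: (14, 8, 25, 7)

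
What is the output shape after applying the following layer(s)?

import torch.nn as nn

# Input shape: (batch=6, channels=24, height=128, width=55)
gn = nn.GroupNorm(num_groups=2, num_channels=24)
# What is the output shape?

Input shape: (6, 24, 128, 55)
Output shape: (6, 24, 128, 55)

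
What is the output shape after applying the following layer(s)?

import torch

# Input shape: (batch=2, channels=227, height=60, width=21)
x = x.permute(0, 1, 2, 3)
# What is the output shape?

Input shape: (2, 227, 60, 21)
Output shape: (2, 227, 60, 21)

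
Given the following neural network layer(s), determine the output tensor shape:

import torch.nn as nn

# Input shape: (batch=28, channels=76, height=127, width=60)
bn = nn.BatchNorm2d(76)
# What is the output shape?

Input shape: (28, 76, 127, 60)
Output shape: (28, 76, 127, 60)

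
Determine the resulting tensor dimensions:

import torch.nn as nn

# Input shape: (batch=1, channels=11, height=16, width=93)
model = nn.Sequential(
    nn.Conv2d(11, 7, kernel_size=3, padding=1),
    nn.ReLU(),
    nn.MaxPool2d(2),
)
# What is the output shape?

Input shape: (1, 11, 16, 93)
  -> after Conv2d: (1, 7, 16, 93)
  -> after ReLU: (1, 7, 16, 93)
Output shape: (1, 7, 8, 46)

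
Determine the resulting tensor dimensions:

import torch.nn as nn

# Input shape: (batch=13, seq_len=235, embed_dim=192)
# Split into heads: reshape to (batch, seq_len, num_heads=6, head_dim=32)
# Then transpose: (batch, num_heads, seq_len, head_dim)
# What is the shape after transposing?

Input shape: (13, 235, 192)
  -> after reshape: (13, 235, 6, 32)
Output shape: (13, 6, 235, 32)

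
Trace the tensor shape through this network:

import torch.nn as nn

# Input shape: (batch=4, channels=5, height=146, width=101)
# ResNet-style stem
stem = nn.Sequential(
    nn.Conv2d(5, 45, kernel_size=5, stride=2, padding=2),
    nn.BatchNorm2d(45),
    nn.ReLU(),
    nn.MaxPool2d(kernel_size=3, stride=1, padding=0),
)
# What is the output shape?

Input shape: (4, 5, 146, 101)
  -> after Conv2d 5x5 stride=2: (4, 45, 73, 51)
Output shape: (4, 45, 71, 49)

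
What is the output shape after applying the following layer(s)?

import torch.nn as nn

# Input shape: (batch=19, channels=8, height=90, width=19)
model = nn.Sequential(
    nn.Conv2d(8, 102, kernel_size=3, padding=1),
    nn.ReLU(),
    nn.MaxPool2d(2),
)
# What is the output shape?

Input shape: (19, 8, 90, 19)
  -> after Conv2d: (19, 102, 90, 19)
  -> after ReLU: (19, 102, 90, 19)
Output shape: (19, 102, 45, 9)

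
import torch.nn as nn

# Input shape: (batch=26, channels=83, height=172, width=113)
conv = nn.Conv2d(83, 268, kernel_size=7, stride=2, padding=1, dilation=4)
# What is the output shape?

Input shape: (26, 83, 172, 113)
Output shape: (26, 268, 75, 46)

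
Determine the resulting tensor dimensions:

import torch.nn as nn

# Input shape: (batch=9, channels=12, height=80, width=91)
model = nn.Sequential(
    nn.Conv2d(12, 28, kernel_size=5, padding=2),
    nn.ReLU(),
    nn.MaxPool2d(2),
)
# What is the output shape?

Input shape: (9, 12, 80, 91)
  -> after Conv2d: (9, 28, 80, 91)
  -> after ReLU: (9, 28, 80, 91)
Output shape: (9, 28, 40, 45)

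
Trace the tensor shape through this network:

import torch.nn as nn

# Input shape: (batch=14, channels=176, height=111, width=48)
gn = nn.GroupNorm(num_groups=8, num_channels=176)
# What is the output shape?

Input shape: (14, 176, 111, 48)
Output shape: (14, 176, 111, 48)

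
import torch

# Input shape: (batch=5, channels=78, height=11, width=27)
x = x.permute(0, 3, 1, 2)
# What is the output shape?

Input shape: (5, 78, 11, 27)
Output shape: (5, 27, 78, 11)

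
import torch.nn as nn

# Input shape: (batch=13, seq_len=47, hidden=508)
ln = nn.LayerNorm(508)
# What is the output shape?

Input shape: (13, 47, 508)
Output shape: (13, 47, 508)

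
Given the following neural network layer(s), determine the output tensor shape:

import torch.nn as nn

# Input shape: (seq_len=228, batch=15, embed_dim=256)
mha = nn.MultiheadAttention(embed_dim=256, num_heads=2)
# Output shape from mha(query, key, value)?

Input shape: (228, 15, 256)
Output shape: (228, 15, 256)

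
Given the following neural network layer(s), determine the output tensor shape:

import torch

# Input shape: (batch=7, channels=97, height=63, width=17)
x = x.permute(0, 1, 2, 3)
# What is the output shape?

Input shape: (7, 97, 63, 17)
Output shape: (7, 97, 63, 17)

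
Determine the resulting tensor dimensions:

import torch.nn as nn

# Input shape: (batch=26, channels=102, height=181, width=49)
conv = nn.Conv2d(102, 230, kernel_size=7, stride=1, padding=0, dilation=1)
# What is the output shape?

Input shape: (26, 102, 181, 49)
Output shape: (26, 230, 175, 43)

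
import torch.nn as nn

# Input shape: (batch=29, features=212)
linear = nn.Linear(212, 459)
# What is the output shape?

Input shape: (29, 212)
Output shape: (29, 459)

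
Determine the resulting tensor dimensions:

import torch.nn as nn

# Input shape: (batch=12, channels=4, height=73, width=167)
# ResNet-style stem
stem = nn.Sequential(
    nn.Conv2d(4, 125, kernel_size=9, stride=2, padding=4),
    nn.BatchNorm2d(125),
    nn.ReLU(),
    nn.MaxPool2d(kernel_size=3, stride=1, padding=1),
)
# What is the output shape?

Input shape: (12, 4, 73, 167)
  -> after Conv2d 9x9 stride=2: (12, 125, 37, 84)
Output shape: (12, 125, 37, 84)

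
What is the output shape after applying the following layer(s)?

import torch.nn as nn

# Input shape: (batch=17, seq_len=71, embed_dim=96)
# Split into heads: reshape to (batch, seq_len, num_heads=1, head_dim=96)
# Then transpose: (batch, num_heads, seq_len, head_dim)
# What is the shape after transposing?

Input shape: (17, 71, 96)
  -> after reshape: (17, 71, 1, 96)
Output shape: (17, 1, 71, 96)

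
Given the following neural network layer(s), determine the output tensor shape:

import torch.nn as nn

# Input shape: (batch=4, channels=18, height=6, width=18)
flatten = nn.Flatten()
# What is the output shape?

Input shape: (4, 18, 6, 18)
Output shape: (4, 1944)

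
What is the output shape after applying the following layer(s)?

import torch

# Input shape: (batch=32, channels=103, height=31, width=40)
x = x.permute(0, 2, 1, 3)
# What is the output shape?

Input shape: (32, 103, 31, 40)
Output shape: (32, 31, 103, 40)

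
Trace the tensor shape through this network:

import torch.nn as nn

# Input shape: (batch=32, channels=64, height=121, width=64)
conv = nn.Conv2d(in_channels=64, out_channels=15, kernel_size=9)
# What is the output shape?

Input shape: (32, 64, 121, 64)
Output shape: (32, 15, 113, 56)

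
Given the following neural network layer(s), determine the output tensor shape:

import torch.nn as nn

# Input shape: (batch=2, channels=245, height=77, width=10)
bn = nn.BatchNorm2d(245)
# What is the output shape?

Input shape: (2, 245, 77, 10)
Output shape: (2, 245, 77, 10)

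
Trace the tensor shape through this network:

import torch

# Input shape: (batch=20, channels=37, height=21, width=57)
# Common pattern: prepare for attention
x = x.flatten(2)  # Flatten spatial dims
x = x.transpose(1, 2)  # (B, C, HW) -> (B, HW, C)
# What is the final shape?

Input shape: (20, 37, 21, 57)
  -> after flatten(2): (20, 37, 1197)
Output shape: (20, 1197, 37)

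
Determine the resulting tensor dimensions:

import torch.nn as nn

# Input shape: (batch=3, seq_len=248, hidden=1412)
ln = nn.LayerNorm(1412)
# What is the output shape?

Input shape: (3, 248, 1412)
Output shape: (3, 248, 1412)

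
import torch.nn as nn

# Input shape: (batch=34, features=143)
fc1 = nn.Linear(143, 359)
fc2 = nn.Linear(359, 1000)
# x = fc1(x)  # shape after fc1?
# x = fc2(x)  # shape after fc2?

Input shape: (34, 143)
  -> after fc1: (34, 359)
Output shape: (34, 1000)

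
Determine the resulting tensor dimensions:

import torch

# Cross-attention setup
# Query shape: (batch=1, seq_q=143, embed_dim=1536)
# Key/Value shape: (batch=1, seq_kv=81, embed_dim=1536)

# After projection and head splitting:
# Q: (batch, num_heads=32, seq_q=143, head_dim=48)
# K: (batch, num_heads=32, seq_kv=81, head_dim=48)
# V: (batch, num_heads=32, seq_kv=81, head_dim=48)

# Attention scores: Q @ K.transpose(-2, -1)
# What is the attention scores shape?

Input shape: (1, 143, 1536)
Output shape: (1, 32, 143, 81)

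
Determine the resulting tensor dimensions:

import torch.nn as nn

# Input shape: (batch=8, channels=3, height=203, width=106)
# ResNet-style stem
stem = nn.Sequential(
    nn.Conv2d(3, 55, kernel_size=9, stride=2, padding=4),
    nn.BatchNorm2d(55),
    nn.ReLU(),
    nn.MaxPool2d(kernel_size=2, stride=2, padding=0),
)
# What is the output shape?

Input shape: (8, 3, 203, 106)
  -> after Conv2d 9x9 stride=2: (8, 55, 102, 53)
Output shape: (8, 55, 51, 26)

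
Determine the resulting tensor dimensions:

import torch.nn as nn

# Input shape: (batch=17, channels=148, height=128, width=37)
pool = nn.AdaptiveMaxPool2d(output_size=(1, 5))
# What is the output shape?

Input shape: (17, 148, 128, 37)
Output shape: (17, 148, 1, 5)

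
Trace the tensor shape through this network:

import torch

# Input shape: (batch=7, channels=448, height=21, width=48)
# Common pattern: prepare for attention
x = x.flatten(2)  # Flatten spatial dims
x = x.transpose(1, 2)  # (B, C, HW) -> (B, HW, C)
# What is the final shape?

Input shape: (7, 448, 21, 48)
  -> after flatten(2): (7, 448, 1008)
Output shape: (7, 1008, 448)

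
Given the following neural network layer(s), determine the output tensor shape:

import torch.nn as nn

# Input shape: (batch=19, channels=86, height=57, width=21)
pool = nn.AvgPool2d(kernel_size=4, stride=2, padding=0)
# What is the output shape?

Input shape: (19, 86, 57, 21)
Output shape: (19, 86, 27, 9)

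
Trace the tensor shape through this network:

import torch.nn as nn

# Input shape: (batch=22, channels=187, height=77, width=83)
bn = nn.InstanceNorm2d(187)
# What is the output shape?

Input shape: (22, 187, 77, 83)
Output shape: (22, 187, 77, 83)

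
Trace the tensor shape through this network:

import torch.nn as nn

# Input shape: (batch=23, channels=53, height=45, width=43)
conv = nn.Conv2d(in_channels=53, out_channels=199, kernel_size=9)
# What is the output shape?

Input shape: (23, 53, 45, 43)
Output shape: (23, 199, 37, 35)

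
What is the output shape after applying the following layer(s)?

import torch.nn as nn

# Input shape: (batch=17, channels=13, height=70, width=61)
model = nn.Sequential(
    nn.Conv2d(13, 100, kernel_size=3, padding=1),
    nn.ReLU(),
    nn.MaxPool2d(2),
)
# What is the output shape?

Input shape: (17, 13, 70, 61)
  -> after Conv2d: (17, 100, 70, 61)
  -> after ReLU: (17, 100, 70, 61)
Output shape: (17, 100, 35, 30)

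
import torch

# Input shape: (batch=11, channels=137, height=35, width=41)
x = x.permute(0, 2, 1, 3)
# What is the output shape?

Input shape: (11, 137, 35, 41)
Output shape: (11, 35, 137, 41)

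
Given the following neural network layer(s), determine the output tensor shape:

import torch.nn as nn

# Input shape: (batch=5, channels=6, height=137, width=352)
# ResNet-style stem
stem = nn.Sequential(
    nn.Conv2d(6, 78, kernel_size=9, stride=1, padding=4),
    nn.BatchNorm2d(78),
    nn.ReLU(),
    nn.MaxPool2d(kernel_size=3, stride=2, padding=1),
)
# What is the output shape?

Input shape: (5, 6, 137, 352)
  -> after Conv2d 9x9 stride=1: (5, 78, 137, 352)
Output shape: (5, 78, 69, 176)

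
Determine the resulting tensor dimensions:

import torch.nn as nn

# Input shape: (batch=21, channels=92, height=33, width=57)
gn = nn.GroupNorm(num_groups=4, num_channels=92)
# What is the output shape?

Input shape: (21, 92, 33, 57)
Output shape: (21, 92, 33, 57)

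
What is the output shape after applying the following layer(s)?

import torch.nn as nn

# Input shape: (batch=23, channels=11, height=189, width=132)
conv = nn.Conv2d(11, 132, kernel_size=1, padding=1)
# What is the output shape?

Input shape: (23, 11, 189, 132)
Output shape: (23, 132, 191, 134)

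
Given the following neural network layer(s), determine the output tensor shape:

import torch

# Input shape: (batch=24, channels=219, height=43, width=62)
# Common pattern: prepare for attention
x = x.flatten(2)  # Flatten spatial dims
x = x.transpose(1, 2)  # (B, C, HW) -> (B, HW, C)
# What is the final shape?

Input shape: (24, 219, 43, 62)
  -> after flatten(2): (24, 219, 2666)
Output shape: (24, 2666, 219)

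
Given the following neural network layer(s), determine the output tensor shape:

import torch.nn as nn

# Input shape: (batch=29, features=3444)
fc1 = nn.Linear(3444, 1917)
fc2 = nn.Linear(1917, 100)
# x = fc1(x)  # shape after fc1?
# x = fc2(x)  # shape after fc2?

Input shape: (29, 3444)
  -> after fc1: (29, 1917)
Output shape: (29, 100)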